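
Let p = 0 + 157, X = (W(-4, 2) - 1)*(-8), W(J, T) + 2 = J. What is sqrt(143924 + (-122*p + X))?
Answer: sqrt(124826) ≈ 353.31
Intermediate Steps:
W(J, T) = -2 + J
X = 56 (X = ((-2 - 4) - 1)*(-8) = (-6 - 1)*(-8) = -7*(-8) = 56)
p = 157
sqrt(143924 + (-122*p + X)) = sqrt(143924 + (-122*157 + 56)) = sqrt(143924 + (-19154 + 56)) = sqrt(143924 - 19098) = sqrt(124826)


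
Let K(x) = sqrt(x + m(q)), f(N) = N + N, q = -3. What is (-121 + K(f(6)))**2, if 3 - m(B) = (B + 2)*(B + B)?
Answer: 13924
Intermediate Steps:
f(N) = 2*N
m(B) = 3 - 2*B*(2 + B) (m(B) = 3 - (B + 2)*(B + B) = 3 - (2 + B)*2*B = 3 - 2*B*(2 + B))
K(x) = sqrt(-3 + x) (K(x) = sqrt(x + (3 - 4*(-3) - 2*(-3)**2)) = sqrt(x + (3 + 12 - 2*9)) = sqrt(x + (3 + 12 - 18)) = sqrt(x - 3) = sqrt(-3 + x))
(-121 + K(f(6)))**2 = (-121 + sqrt(-3 + 2*6))**2 = (-121 + sqrt(-3 + 12))**2 = (-121 + sqrt(9))**2 = (-121 + 3)**2 = (-118)**2 = 13924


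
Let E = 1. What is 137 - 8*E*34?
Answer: -135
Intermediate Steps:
137 - 8*E*34 = 137 - 8*1*34 = 137 - 8*34 = 137 - 272 = -135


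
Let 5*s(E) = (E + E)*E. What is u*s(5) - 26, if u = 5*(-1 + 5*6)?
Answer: 1424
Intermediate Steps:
s(E) = 2*E**2/5 (s(E) = ((E + E)*E)/5 = ((2*E)*E)/5 = (2*E**2)/5 = 2*E**2/5)
u = 145 (u = 5*(-1 + 30) = 5*29 = 145)
u*s(5) - 26 = 145*((2/5)*5**2) - 26 = 145*((2/5)*25) - 26 = 145*10 - 26 = 1450 - 26 = 1424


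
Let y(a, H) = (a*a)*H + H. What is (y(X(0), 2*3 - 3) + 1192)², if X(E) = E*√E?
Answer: 1428025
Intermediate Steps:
X(E) = E^(3/2)
y(a, H) = H + H*a² (y(a, H) = a²*H + H = H*a² + H = H + H*a²)
(y(X(0), 2*3 - 3) + 1192)² = ((2*3 - 3)*(1 + (0^(3/2))²) + 1192)² = ((6 - 3)*(1 + 0²) + 1192)² = (3*(1 + 0) + 1192)² = (3*1 + 1192)² = (3 + 1192)² = 1195² = 1428025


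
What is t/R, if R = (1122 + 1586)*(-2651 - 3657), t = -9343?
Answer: 9343/17082064 ≈ 0.00054695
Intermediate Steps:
R = -17082064 (R = 2708*(-6308) = -17082064)
t/R = -9343/(-17082064) = -9343*(-1/17082064) = 9343/17082064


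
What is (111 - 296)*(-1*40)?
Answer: 7400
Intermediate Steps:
(111 - 296)*(-1*40) = -185*(-40) = 7400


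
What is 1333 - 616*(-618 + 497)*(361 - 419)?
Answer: -4321755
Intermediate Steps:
1333 - 616*(-618 + 497)*(361 - 419) = 1333 - (-74536)*(-58) = 1333 - 616*7018 = 1333 - 4323088 = -4321755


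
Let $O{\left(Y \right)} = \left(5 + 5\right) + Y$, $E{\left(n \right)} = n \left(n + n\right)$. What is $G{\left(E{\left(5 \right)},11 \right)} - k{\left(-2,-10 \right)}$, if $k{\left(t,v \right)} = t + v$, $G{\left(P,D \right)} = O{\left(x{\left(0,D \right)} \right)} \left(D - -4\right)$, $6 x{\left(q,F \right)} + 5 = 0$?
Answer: $\frac{299}{2} \approx 149.5$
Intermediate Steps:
$x{\left(q,F \right)} = - \frac{5}{6}$ ($x{\left(q,F \right)} = - \frac{5}{6} + \frac{1}{6} \cdot 0 = - \frac{5}{6} + 0 = - \frac{5}{6}$)
$E{\left(n \right)} = 2 n^{2}$ ($E{\left(n \right)} = n 2 n = 2 n^{2}$)
$O{\left(Y \right)} = 10 + Y$
$G{\left(P,D \right)} = \frac{110}{3} + \frac{55 D}{6}$ ($G{\left(P,D \right)} = \left(10 - \frac{5}{6}\right) \left(D - -4\right) = \frac{55 \left(D + 4\right)}{6} = \frac{55 \left(4 + D\right)}{6} = \frac{110}{3} + \frac{55 D}{6}$)
$G{\left(E{\left(5 \right)},11 \right)} - k{\left(-2,-10 \right)} = \left(\frac{110}{3} + \frac{55}{6} \cdot 11\right) - \left(-2 - 10\right) = \left(\frac{110}{3} + \frac{605}{6}\right) - -12 = \frac{275}{2} + 12 = \frac{299}{2}$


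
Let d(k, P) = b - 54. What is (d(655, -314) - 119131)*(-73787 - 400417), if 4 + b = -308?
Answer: 56665955388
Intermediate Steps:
b = -312 (b = -4 - 308 = -312)
d(k, P) = -366 (d(k, P) = -312 - 54 = -366)
(d(655, -314) - 119131)*(-73787 - 400417) = (-366 - 119131)*(-73787 - 400417) = -119497*(-474204) = 56665955388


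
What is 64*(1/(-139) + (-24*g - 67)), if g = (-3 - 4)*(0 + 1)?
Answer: 898432/139 ≈ 6463.5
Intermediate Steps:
g = -7 (g = -7*1 = -7)
64*(1/(-139) + (-24*g - 67)) = 64*(1/(-139) + (-24*(-7) - 67)) = 64*(-1/139 + (168 - 67)) = 64*(-1/139 + 101) = 64*(14038/139) = 898432/139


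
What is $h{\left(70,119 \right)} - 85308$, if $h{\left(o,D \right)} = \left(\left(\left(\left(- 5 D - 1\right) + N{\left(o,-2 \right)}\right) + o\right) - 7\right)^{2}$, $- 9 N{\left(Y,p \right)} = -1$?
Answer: $\frac{16091668}{81} \approx 1.9866 \cdot 10^{5}$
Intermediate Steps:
$N{\left(Y,p \right)} = \frac{1}{9}$ ($N{\left(Y,p \right)} = \left(- \frac{1}{9}\right) \left(-1\right) = \frac{1}{9}$)
$h{\left(o,D \right)} = \left(- \frac{71}{9} + o - 5 D\right)^{2}$ ($h{\left(o,D \right)} = \left(\left(\left(\left(- 5 D - 1\right) + \frac{1}{9}\right) + o\right) - 7\right)^{2} = \left(\left(\left(\left(-1 - 5 D\right) + \frac{1}{9}\right) + o\right) - 7\right)^{2} = \left(\left(\left(- \frac{8}{9} - 5 D\right) + o\right) - 7\right)^{2} = \left(\left(- \frac{8}{9} + o - 5 D\right) - 7\right)^{2} = \left(- \frac{71}{9} + o - 5 D\right)^{2}$)
$h{\left(70,119 \right)} - 85308 = \frac{\left(71 - 630 + 45 \cdot 119\right)^{2}}{81} - 85308 = \frac{\left(71 - 630 + 5355\right)^{2}}{81} - 85308 = \frac{4796^{2}}{81} - 85308 = \frac{1}{81} \cdot 23001616 - 85308 = \frac{23001616}{81} - 85308 = \frac{16091668}{81}$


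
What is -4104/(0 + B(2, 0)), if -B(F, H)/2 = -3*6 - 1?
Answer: -108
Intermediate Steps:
B(F, H) = 38 (B(F, H) = -2*(-3*6 - 1) = -2*(-18 - 1) = -2*(-19) = 38)
-4104/(0 + B(2, 0)) = -4104/(0 + 38) = -4104/38 = (1/38)*(-4104) = -108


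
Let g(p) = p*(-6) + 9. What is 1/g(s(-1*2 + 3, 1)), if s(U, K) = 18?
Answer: -1/99 ≈ -0.010101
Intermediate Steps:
g(p) = 9 - 6*p (g(p) = -6*p + 9 = 9 - 6*p)
1/g(s(-1*2 + 3, 1)) = 1/(9 - 6*18) = 1/(9 - 108) = 1/(-99) = -1/99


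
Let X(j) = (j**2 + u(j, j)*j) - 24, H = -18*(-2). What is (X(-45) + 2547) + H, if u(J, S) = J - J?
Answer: 4584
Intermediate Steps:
H = 36
u(J, S) = 0
X(j) = -24 + j**2 (X(j) = (j**2 + 0*j) - 24 = (j**2 + 0) - 24 = j**2 - 24 = -24 + j**2)
(X(-45) + 2547) + H = ((-24 + (-45)**2) + 2547) + 36 = ((-24 + 2025) + 2547) + 36 = (2001 + 2547) + 36 = 4548 + 36 = 4584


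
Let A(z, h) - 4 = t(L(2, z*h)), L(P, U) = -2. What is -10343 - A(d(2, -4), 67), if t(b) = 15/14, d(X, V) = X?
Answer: -144873/14 ≈ -10348.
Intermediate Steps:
t(b) = 15/14 (t(b) = 15*(1/14) = 15/14)
A(z, h) = 71/14 (A(z, h) = 4 + 15/14 = 71/14)
-10343 - A(d(2, -4), 67) = -10343 - 1*71/14 = -10343 - 71/14 = -144873/14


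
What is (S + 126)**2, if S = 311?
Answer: 190969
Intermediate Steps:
(S + 126)**2 = (311 + 126)**2 = 437**2 = 190969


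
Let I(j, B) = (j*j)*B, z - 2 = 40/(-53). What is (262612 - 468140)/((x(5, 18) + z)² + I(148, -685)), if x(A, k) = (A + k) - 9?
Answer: 72166019/5268282162 ≈ 0.013698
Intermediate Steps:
z = 66/53 (z = 2 + 40/(-53) = 2 + 40*(-1/53) = 2 - 40/53 = 66/53 ≈ 1.2453)
I(j, B) = B*j² (I(j, B) = j²*B = B*j²)
x(A, k) = -9 + A + k
(262612 - 468140)/((x(5, 18) + z)² + I(148, -685)) = (262612 - 468140)/(((-9 + 5 + 18) + 66/53)² - 685*148²) = -205528/((14 + 66/53)² - 685*21904) = -205528/((808/53)² - 15004240) = -205528/(652864/2809 - 15004240) = -205528/(-42146257296/2809) = -205528*(-2809/42146257296) = 72166019/5268282162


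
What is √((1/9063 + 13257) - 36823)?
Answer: I*√215073707599/3021 ≈ 153.51*I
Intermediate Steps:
√((1/9063 + 13257) - 36823) = √(120148192/9063 - 36823) = √(-213578657/9063) = I*√215073707599/3021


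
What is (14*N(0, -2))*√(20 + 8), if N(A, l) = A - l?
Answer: 56*√7 ≈ 148.16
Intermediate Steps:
(14*N(0, -2))*√(20 + 8) = (14*(0 - 1*(-2)))*√(20 + 8) = (14*(0 + 2))*√28 = (14*2)*(2*√7) = 28*(2*√7) = 56*√7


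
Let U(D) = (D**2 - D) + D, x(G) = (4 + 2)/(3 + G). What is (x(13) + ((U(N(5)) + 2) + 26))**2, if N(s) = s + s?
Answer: 1054729/64 ≈ 16480.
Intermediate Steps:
x(G) = 6/(3 + G)
N(s) = 2*s
U(D) = D**2
(x(13) + ((U(N(5)) + 2) + 26))**2 = (6/(3 + 13) + (((2*5)**2 + 2) + 26))**2 = (6/16 + ((10**2 + 2) + 26))**2 = (6*(1/16) + ((100 + 2) + 26))**2 = (3/8 + (102 + 26))**2 = (3/8 + 128)**2 = (1027/8)**2 = 1054729/64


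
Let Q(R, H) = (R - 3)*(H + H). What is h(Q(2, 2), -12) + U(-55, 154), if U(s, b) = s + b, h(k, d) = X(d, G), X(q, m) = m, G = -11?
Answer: 88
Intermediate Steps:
Q(R, H) = 2*H*(-3 + R) (Q(R, H) = (-3 + R)*(2*H) = 2*H*(-3 + R))
h(k, d) = -11
U(s, b) = b + s
h(Q(2, 2), -12) + U(-55, 154) = -11 + (154 - 55) = -11 + 99 = 88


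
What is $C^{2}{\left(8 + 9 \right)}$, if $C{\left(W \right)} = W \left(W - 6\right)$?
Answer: $34969$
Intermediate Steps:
$C{\left(W \right)} = W \left(-6 + W\right)$
$C^{2}{\left(8 + 9 \right)} = \left(\left(8 + 9\right) \left(-6 + \left(8 + 9\right)\right)\right)^{2} = \left(17 \left(-6 + 17\right)\right)^{2} = \left(17 \cdot 11\right)^{2} = 187^{2} = 34969$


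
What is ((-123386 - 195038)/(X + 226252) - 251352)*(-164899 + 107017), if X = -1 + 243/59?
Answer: 16184432833611020/1112421 ≈ 1.4549e+10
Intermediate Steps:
X = 184/59 (X = -1 + (1/59)*243 = -1 + 243/59 = 184/59 ≈ 3.1186)
((-123386 - 195038)/(X + 226252) - 251352)*(-164899 + 107017) = ((-123386 - 195038)/(184/59 + 226252) - 251352)*(-164899 + 107017) = (-318424/13349052/59 - 251352)*(-57882) = (-318424*59/13349052 - 251352)*(-57882) = (-4696754/3337263 - 251352)*(-57882) = -838832426330/3337263*(-57882) = 16184432833611020/1112421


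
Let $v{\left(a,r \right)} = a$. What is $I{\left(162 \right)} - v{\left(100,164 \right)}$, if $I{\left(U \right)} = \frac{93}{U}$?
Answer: $- \frac{5369}{54} \approx -99.426$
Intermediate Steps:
$I{\left(162 \right)} - v{\left(100,164 \right)} = \frac{93}{162} - 100 = 93 \cdot \frac{1}{162} - 100 = \frac{31}{54} - 100 = - \frac{5369}{54}$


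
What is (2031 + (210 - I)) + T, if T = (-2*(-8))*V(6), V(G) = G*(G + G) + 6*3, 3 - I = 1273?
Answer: 4951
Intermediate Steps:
I = -1270 (I = 3 - 1*1273 = 3 - 1273 = -1270)
V(G) = 18 + 2*G² (V(G) = G*(2*G) + 18 = 2*G² + 18 = 18 + 2*G²)
T = 1440 (T = (-2*(-8))*(18 + 2*6²) = 16*(18 + 2*36) = 16*(18 + 72) = 16*90 = 1440)
(2031 + (210 - I)) + T = (2031 + (210 - 1*(-1270))) + 1440 = (2031 + (210 + 1270)) + 1440 = (2031 + 1480) + 1440 = 3511 + 1440 = 4951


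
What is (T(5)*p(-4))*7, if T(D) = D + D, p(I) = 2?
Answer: 140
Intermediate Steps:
T(D) = 2*D
(T(5)*p(-4))*7 = ((2*5)*2)*7 = (10*2)*7 = 20*7 = 140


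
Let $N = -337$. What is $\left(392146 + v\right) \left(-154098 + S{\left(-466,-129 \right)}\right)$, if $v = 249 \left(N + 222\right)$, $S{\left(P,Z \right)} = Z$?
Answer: $-56063210997$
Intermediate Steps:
$v = -28635$ ($v = 249 \left(-337 + 222\right) = 249 \left(-115\right) = -28635$)
$\left(392146 + v\right) \left(-154098 + S{\left(-466,-129 \right)}\right) = \left(392146 - 28635\right) \left(-154098 - 129\right) = 363511 \left(-154227\right) = -56063210997$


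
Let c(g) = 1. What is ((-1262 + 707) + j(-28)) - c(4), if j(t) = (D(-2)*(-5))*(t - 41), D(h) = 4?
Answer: 824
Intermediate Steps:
j(t) = 820 - 20*t (j(t) = (4*(-5))*(t - 41) = -20*(-41 + t) = 820 - 20*t)
((-1262 + 707) + j(-28)) - c(4) = ((-1262 + 707) + (820 - 20*(-28))) - 1*1 = (-555 + (820 + 560)) - 1 = (-555 + 1380) - 1 = 825 - 1 = 824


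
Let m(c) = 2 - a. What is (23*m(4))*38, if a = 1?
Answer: 874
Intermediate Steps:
m(c) = 1 (m(c) = 2 - 1*1 = 2 - 1 = 1)
(23*m(4))*38 = (23*1)*38 = 23*38 = 874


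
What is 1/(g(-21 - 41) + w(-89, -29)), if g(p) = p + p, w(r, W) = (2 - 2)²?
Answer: -1/124 ≈ -0.0080645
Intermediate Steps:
w(r, W) = 0 (w(r, W) = 0² = 0)
g(p) = 2*p
1/(g(-21 - 41) + w(-89, -29)) = 1/(2*(-21 - 41) + 0) = 1/(2*(-62) + 0) = 1/(-124 + 0) = 1/(-124) = -1/124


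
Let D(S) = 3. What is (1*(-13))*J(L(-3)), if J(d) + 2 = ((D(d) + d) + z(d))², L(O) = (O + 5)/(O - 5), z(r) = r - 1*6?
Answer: -533/4 ≈ -133.25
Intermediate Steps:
z(r) = -6 + r (z(r) = r - 6 = -6 + r)
L(O) = (5 + O)/(-5 + O)
J(d) = -2 + (-3 + 2*d)² (J(d) = -2 + ((3 + d) + (-6 + d))² = -2 + (-3 + 2*d)²)
(1*(-13))*J(L(-3)) = (1*(-13))*(-2 + (-3 + 2*((5 - 3)/(-5 - 3)))²) = -13*(-2 + (-3 + 2*(2/(-8)))²) = -13*(-2 + (-3 + 2*(-⅛*2))²) = -13*(-2 + (-3 + 2*(-¼))²) = -13*(-2 + (-3 - ½)²) = -13*(-2 + (-7/2)²) = -13*(-2 + 49/4) = -13*41/4 = -533/4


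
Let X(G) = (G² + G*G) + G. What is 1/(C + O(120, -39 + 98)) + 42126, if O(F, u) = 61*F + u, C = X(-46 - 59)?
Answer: 1235302825/29324 ≈ 42126.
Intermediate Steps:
X(G) = G + 2*G² (X(G) = (G² + G²) + G = 2*G² + G = G + 2*G²)
C = 21945 (C = (-46 - 59)*(1 + 2*(-46 - 59)) = -105*(1 + 2*(-105)) = -105*(1 - 210) = -105*(-209) = 21945)
O(F, u) = u + 61*F
1/(C + O(120, -39 + 98)) + 42126 = 1/(21945 + ((-39 + 98) + 61*120)) + 42126 = 1/(21945 + (59 + 7320)) + 42126 = 1/(21945 + 7379) + 42126 = 1/29324 + 42126 = 1235302825/29324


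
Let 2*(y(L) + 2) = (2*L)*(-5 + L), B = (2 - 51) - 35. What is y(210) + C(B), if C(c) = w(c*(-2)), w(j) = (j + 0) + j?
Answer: 43384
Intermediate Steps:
w(j) = 2*j (w(j) = j + j = 2*j)
B = -84 (B = -49 - 35 = -84)
C(c) = -4*c (C(c) = 2*(c*(-2)) = 2*(-2*c) = -4*c)
y(L) = -2 + L*(-5 + L) (y(L) = -2 + ((2*L)*(-5 + L))/2 = -2 + (2*L*(-5 + L))/2 = -2 + L*(-5 + L))
y(210) + C(B) = (-2 + 210**2 - 5*210) - 4*(-84) = (-2 + 44100 - 1050) + 336 = 43048 + 336 = 43384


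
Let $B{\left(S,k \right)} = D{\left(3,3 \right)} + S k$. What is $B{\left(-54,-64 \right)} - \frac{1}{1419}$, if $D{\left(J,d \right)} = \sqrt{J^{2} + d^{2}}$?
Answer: $\frac{4904063}{1419} + 3 \sqrt{2} \approx 3460.2$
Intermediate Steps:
$B{\left(S,k \right)} = 3 \sqrt{2} + S k$ ($B{\left(S,k \right)} = \sqrt{3^{2} + 3^{2}} + S k = \sqrt{9 + 9} + S k = \sqrt{18} + S k = 3 \sqrt{2} + S k$)
$B{\left(-54,-64 \right)} - \frac{1}{1419} = \left(3 \sqrt{2} - -3456\right) - \frac{1}{1419} = \left(3 \sqrt{2} + 3456\right) - \frac{1}{1419} = \left(3456 + 3 \sqrt{2}\right) - \frac{1}{1419} = \frac{4904063}{1419} + 3 \sqrt{2}$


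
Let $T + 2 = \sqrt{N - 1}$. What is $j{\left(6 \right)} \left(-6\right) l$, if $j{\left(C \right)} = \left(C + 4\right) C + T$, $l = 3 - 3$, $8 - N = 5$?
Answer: $0$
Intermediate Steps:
$N = 3$ ($N = 8 - 5 = 3$)
$T = -2 + \sqrt{2}$ ($T = -2 + \sqrt{3 - 1} = -2 + \sqrt{2} \approx -0.58579$)
$l = 0$ ($l = 3 - 3 = 0$)
$j{\left(C \right)} = -2 + \sqrt{2} + C \left(4 + C\right)$ ($j{\left(C \right)} = \left(C + 4\right) C - \left(2 - \sqrt{2}\right) = \left(4 + C\right) C - \left(2 - \sqrt{2}\right) = C \left(4 + C\right) - \left(2 - \sqrt{2}\right) = -2 + \sqrt{2} + C \left(4 + C\right)$)
$j{\left(6 \right)} \left(-6\right) l = \left(-2 + \sqrt{2} + 6^{2} + 4 \cdot 6\right) \left(-6\right) 0 = \left(-2 + \sqrt{2} + 36 + 24\right) \left(-6\right) 0 = \left(58 + \sqrt{2}\right) \left(-6\right) 0 = \left(-348 - 6 \sqrt{2}\right) 0 = 0$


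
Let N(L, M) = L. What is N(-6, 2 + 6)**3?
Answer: -216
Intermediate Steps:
N(-6, 2 + 6)**3 = (-6)**3 = -216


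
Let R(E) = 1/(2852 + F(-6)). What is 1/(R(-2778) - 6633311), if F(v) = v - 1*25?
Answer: -2821/18712570330 ≈ -1.5075e-7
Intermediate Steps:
F(v) = -25 + v (F(v) = v - 25 = -25 + v)
R(E) = 1/2821 (R(E) = 1/(2852 + (-25 - 6)) = 1/(2852 - 31) = 1/2821)
1/(R(-2778) - 6633311) = 1/(1/2821 - 6633311) = 1/(-18712570330/2821) = -2821/18712570330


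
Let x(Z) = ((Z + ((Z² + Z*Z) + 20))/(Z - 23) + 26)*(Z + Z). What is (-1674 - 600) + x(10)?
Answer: -27402/13 ≈ -2107.8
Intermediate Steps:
x(Z) = 2*Z*(26 + (20 + Z + 2*Z²)/(-23 + Z)) (x(Z) = ((Z + ((Z² + Z²) + 20))/(-23 + Z) + 26)*(2*Z) = ((Z + (2*Z² + 20))/(-23 + Z) + 26)*(2*Z) = ((Z + (20 + 2*Z²))/(-23 + Z) + 26)*(2*Z) = ((20 + Z + 2*Z²)/(-23 + Z) + 26)*(2*Z) = (26 + (20 + Z + 2*Z²)/(-23 + Z))*(2*Z) = 2*Z*(26 + (20 + Z + 2*Z²)/(-23 + Z)))
(-1674 - 600) + x(10) = (-1674 - 600) + 2*10*(-578 + 2*10² + 27*10)/(-23 + 10) = -2274 + 2*10*(-578 + 2*100 + 270)/(-13) = -2274 + 2*10*(-1/13)*(-578 + 200 + 270) = -2274 + 2*10*(-1/13)*(-108) = -2274 + 2160/13 = -27402/13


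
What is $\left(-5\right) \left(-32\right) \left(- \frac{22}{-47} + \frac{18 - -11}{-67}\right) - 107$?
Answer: $- \frac{319183}{3149} \approx -101.36$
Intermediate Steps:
$\left(-5\right) \left(-32\right) \left(- \frac{22}{-47} + \frac{18 - -11}{-67}\right) - 107 = 160 \left(\left(-22\right) \left(- \frac{1}{47}\right) + \left(18 + 11\right) \left(- \frac{1}{67}\right)\right) - 107 = 160 \left(\frac{22}{47} + 29 \left(- \frac{1}{67}\right)\right) - 107 = 160 \left(\frac{22}{47} - \frac{29}{67}\right) - 107 = 160 \cdot \frac{111}{3149} - 107 = \frac{17760}{3149} - 107 = - \frac{319183}{3149}$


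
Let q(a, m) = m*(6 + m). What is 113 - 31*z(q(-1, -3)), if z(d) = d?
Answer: 392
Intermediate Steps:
113 - 31*z(q(-1, -3)) = 113 - (-93)*(6 - 3) = 113 - (-93)*3 = 113 - 31*(-9) = 113 + 279 = 392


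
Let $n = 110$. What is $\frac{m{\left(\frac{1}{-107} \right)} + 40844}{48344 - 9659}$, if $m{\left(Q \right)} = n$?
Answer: $\frac{40954}{38685} \approx 1.0587$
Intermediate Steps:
$m{\left(Q \right)} = 110$
$\frac{m{\left(\frac{1}{-107} \right)} + 40844}{48344 - 9659} = \frac{110 + 40844}{48344 - 9659} = \frac{40954}{38685}$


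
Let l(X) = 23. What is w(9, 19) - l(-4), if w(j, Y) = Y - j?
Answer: -13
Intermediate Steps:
w(9, 19) - l(-4) = (19 - 1*9) - 1*23 = (19 - 9) - 23 = 10 - 23 = -13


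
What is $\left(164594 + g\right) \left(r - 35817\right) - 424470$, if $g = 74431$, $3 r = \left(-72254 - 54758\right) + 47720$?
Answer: $-14879172995$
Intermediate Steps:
$r = - \frac{79292}{3}$ ($r = \frac{\left(-72254 - 54758\right) + 47720}{3} = \frac{-127012 + 47720}{3} = \frac{1}{3} \left(-79292\right) = - \frac{79292}{3} \approx -26431.0$)
$\left(164594 + g\right) \left(r - 35817\right) - 424470 = \left(164594 + 74431\right) \left(- \frac{79292}{3} - 35817\right) - 424470 = 239025 \left(- \frac{186743}{3}\right) - 424470 = -14878748525 - 424470 = -14879172995$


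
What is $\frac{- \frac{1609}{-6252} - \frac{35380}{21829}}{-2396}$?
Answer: $\frac{186072899}{326993879568} \approx 0.00056904$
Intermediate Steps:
$\frac{- \frac{1609}{-6252} - \frac{35380}{21829}}{-2396} = \left(\left(-1609\right) \left(- \frac{1}{6252}\right) - \frac{35380}{21829}\right) \left(- \frac{1}{2396}\right) = \left(\frac{1609}{6252} - \frac{35380}{21829}\right) \left(- \frac{1}{2396}\right) = \left(- \frac{186072899}{136474908}\right) \left(- \frac{1}{2396}\right) = \frac{186072899}{326993879568}$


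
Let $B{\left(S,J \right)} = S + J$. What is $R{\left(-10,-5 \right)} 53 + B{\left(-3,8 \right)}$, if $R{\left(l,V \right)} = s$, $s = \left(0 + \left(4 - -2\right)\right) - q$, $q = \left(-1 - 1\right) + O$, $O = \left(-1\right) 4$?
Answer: $641$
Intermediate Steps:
$O = -4$
$q = -6$ ($q = \left(-1 - 1\right) - 4 = -2 - 4 = -6$)
$s = 12$ ($s = \left(0 + \left(4 - -2\right)\right) - -6 = \left(0 + \left(4 + 2\right)\right) + 6 = \left(0 + 6\right) + 6 = 6 + 6 = 12$)
$R{\left(l,V \right)} = 12$
$B{\left(S,J \right)} = J + S$
$R{\left(-10,-5 \right)} 53 + B{\left(-3,8 \right)} = 12 \cdot 53 + \left(8 - 3\right) = 636 + 5 = 641$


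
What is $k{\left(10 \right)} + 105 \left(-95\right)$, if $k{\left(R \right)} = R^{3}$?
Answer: $-8975$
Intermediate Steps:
$k{\left(10 \right)} + 105 \left(-95\right) = 10^{3} + 105 \left(-95\right) = 1000 - 9975 = -8975$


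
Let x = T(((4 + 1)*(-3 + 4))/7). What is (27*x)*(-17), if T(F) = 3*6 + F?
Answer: -60129/7 ≈ -8589.9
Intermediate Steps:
T(F) = 18 + F
x = 131/7 (x = 18 + ((4 + 1)*(-3 + 4))/7 = 18 + (5*1)*(⅐) = 18 + 5*(⅐) = 18 + 5/7 = 131/7 ≈ 18.714)
(27*x)*(-17) = (27*(131/7))*(-17) = (3537/7)*(-17) = -60129/7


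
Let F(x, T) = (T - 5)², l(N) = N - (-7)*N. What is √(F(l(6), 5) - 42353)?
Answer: I*√42353 ≈ 205.8*I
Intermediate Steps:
l(N) = 8*N (l(N) = N + 7*N = 8*N)
F(x, T) = (-5 + T)²
√(F(l(6), 5) - 42353) = √((-5 + 5)² - 42353) = √(0² - 42353) = √(0 - 42353) = √(-42353) = I*√42353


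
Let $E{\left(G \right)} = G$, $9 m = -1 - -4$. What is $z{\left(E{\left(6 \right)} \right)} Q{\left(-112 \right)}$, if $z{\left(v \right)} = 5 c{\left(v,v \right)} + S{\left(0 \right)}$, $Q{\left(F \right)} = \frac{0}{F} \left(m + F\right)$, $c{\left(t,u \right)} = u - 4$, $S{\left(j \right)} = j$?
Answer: $0$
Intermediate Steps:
$m = \frac{1}{3}$ ($m = \frac{-1 - -4}{9} = \frac{-1 + 4}{9} = \frac{1}{9} \cdot 3 = \frac{1}{3} \approx 0.33333$)
$c{\left(t,u \right)} = -4 + u$
$Q{\left(F \right)} = 0$ ($Q{\left(F \right)} = \frac{0}{F} \left(\frac{1}{3} + F\right) = 0 \left(\frac{1}{3} + F\right) = 0$)
$z{\left(v \right)} = -20 + 5 v$ ($z{\left(v \right)} = 5 \left(-4 + v\right) + 0 = \left(-20 + 5 v\right) + 0 = -20 + 5 v$)
$z{\left(E{\left(6 \right)} \right)} Q{\left(-112 \right)} = \left(-20 + 5 \cdot 6\right) 0 = \left(-20 + 30\right) 0 = 10 \cdot 0 = 0$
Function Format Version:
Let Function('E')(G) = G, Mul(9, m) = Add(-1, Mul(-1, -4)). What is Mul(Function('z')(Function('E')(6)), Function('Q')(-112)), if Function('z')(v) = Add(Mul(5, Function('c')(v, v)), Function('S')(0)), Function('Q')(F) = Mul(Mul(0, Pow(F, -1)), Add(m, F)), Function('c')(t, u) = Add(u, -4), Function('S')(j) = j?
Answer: 0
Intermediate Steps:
m = Rational(1, 3) (m = Mul(Rational(1, 9), Add(-1, Mul(-1, -4))) = Mul(Rational(1, 9), Add(-1, 4)) = Mul(Rational(1, 9), 3) = Rational(1, 3) ≈ 0.33333)
Function('c')(t, u) = Add(-4, u)
Function('Q')(F) = 0 (Function('Q')(F) = Mul(Mul(0, Pow(F, -1)), Add(Rational(1, 3), F)) = Mul(0, Add(Rational(1, 3), F)) = 0)
Function('z')(v) = Add(-20, Mul(5, v)) (Function('z')(v) = Add(Mul(5, Add(-4, v)), 0) = Add(Add(-20, Mul(5, v)), 0) = Add(-20, Mul(5, v)))
Mul(Function('z')(Function('E')(6)), Function('Q')(-112)) = Mul(Add(-20, Mul(5, 6)), 0) = Mul(Add(-20, 30), 0) = Mul(10, 0) = 0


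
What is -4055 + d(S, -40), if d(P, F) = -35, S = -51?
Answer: -4090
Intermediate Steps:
-4055 + d(S, -40) = -4055 - 35 = -4090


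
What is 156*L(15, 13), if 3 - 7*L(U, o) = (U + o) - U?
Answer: -1560/7 ≈ -222.86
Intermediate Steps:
L(U, o) = 3/7 - o/7 (L(U, o) = 3/7 - ((U + o) - U)/7 = 3/7 - o/7)
156*L(15, 13) = 156*(3/7 - ⅐*13) = 156*(3/7 - 13/7) = 156*(-10/7) = -1560/7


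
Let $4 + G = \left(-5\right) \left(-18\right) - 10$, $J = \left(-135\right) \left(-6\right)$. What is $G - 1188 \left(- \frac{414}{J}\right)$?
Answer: $\frac{3416}{5} \approx 683.2$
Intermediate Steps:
$J = 810$
$G = 76$ ($G = -4 - -80 = -4 + \left(90 - 10\right) = -4 + 80 = 76$)
$G - 1188 \left(- \frac{414}{J}\right) = 76 - 1188 \left(- \frac{414}{810}\right) = 76 - 1188 \left(\left(-414\right) \frac{1}{810}\right) = 76 - - \frac{3036}{5} = 76 + \frac{3036}{5} = \frac{3416}{5}$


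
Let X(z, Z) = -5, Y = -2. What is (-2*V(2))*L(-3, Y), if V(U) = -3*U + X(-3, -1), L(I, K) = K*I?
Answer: 132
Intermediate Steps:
L(I, K) = I*K
V(U) = -5 - 3*U (V(U) = -3*U - 5 = -5 - 3*U)
(-2*V(2))*L(-3, Y) = (-2*(-5 - 3*2))*(-3*(-2)) = -2*(-5 - 6)*6 = -2*(-11)*6 = 22*6 = 132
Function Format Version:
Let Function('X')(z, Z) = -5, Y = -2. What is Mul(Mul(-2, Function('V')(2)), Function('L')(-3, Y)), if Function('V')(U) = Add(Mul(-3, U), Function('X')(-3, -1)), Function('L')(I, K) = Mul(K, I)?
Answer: 132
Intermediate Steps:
Function('L')(I, K) = Mul(I, K)
Function('V')(U) = Add(-5, Mul(-3, U)) (Function('V')(U) = Add(Mul(-3, U), -5) = Add(-5, Mul(-3, U)))
Mul(Mul(-2, Function('V')(2)), Function('L')(-3, Y)) = Mul(Mul(-2, Add(-5, Mul(-3, 2))), Mul(-3, -2)) = Mul(Mul(-2, Add(-5, -6)), 6) = Mul(Mul(-2, -11), 6) = Mul(22, 6) = 132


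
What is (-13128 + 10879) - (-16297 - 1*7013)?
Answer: 21061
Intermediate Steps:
(-13128 + 10879) - (-16297 - 1*7013) = -2249 - (-16297 - 7013) = -2249 - 1*(-23310) = -2249 + 23310 = 21061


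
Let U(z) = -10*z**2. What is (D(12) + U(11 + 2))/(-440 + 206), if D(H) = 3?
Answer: 1687/234 ≈ 7.2094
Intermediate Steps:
(D(12) + U(11 + 2))/(-440 + 206) = (3 - 10*(11 + 2)**2)/(-440 + 206) = (3 - 10*13**2)/(-234) = (3 - 10*169)*(-1/234) = (3 - 1690)*(-1/234) = -1687*(-1/234) = 1687/234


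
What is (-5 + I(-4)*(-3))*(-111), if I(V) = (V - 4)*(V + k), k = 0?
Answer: 11211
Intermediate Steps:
I(V) = V*(-4 + V) (I(V) = (V - 4)*(V + 0) = (-4 + V)*V = V*(-4 + V))
(-5 + I(-4)*(-3))*(-111) = (-5 - 4*(-4 - 4)*(-3))*(-111) = (-5 - 4*(-8)*(-3))*(-111) = (-5 + 32*(-3))*(-111) = (-5 - 96)*(-111) = -101*(-111) = 11211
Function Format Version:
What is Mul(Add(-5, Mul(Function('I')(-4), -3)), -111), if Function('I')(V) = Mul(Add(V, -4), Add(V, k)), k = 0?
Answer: 11211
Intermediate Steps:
Function('I')(V) = Mul(V, Add(-4, V)) (Function('I')(V) = Mul(Add(V, -4), Add(V, 0)) = Mul(Add(-4, V), V) = Mul(V, Add(-4, V)))
Mul(Add(-5, Mul(Function('I')(-4), -3)), -111) = Mul(Add(-5, Mul(Mul(-4, Add(-4, -4)), -3)), -111) = Mul(Add(-5, Mul(Mul(-4, -8), -3)), -111) = Mul(Add(-5, Mul(32, -3)), -111) = Mul(Add(-5, -96), -111) = Mul(-101, -111) = 11211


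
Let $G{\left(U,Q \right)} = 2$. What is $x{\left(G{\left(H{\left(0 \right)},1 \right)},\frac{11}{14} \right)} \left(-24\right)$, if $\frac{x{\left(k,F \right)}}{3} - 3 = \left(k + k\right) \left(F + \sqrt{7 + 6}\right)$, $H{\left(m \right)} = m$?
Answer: $- \frac{3096}{7} - 288 \sqrt{13} \approx -1480.7$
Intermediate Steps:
$x{\left(k,F \right)} = 9 + 6 k \left(F + \sqrt{13}\right)$ ($x{\left(k,F \right)} = 9 + 3 \left(k + k\right) \left(F + \sqrt{7 + 6}\right) = 9 + 3 \cdot 2 k \left(F + \sqrt{13}\right) = 9 + 6 k \left(F + \sqrt{13}\right)$)
$x{\left(G{\left(H{\left(0 \right)},1 \right)},\frac{11}{14} \right)} \left(-24\right) = \left(9 + 6 \cdot \frac{11}{14} \cdot 2 + 6 \cdot 2 \sqrt{13}\right) \left(-24\right) = \left(9 + 6 \cdot 11 \cdot \frac{1}{14} \cdot 2 + 12 \sqrt{13}\right) \left(-24\right) = \left(9 + 6 \cdot \frac{11}{14} \cdot 2 + 12 \sqrt{13}\right) \left(-24\right) = \left(9 + \frac{66}{7} + 12 \sqrt{13}\right) \left(-24\right) = \left(\frac{129}{7} + 12 \sqrt{13}\right) \left(-24\right) = - \frac{3096}{7} - 288 \sqrt{13}$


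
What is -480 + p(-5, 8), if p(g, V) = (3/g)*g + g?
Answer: -482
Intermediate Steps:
p(g, V) = 3 + g
-480 + p(-5, 8) = -480 + (3 - 5) = -480 - 2 = -482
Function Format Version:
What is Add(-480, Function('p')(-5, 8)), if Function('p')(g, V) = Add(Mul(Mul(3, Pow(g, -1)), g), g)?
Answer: -482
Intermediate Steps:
Function('p')(g, V) = Add(3, g)
Add(-480, Function('p')(-5, 8)) = Add(-480, Add(3, -5)) = Add(-480, -2) = -482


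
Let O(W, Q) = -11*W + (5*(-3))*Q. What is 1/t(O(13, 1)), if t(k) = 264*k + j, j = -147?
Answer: -1/41859 ≈ -2.3890e-5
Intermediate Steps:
O(W, Q) = -15*Q - 11*W (O(W, Q) = -11*W - 15*Q = -15*Q - 11*W)
t(k) = -147 + 264*k (t(k) = 264*k - 147 = -147 + 264*k)
1/t(O(13, 1)) = 1/(-147 + 264*(-15*1 - 11*13)) = 1/(-147 + 264*(-15 - 143)) = 1/(-147 + 264*(-158)) = 1/(-147 - 41712) = 1/(-41859) = -1/41859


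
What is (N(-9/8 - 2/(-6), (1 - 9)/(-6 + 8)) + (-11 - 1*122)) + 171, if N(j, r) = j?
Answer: 893/24 ≈ 37.208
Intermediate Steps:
(N(-9/8 - 2/(-6), (1 - 9)/(-6 + 8)) + (-11 - 1*122)) + 171 = ((-9/8 - 2/(-6)) + (-11 - 1*122)) + 171 = ((-9*⅛ - 2*(-⅙)) + (-11 - 122)) + 171 = ((-9/8 + ⅓) - 133) + 171 = (-19/24 - 133) + 171 = -3211/24 + 171 = 893/24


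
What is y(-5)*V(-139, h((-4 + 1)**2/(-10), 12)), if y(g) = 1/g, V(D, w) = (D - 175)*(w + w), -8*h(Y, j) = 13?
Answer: -2041/10 ≈ -204.10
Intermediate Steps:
h(Y, j) = -13/8 (h(Y, j) = -1/8*13 = -13/8)
V(D, w) = 2*w*(-175 + D) (V(D, w) = (-175 + D)*(2*w) = 2*w*(-175 + D))
y(-5)*V(-139, h((-4 + 1)**2/(-10), 12)) = (2*(-13/8)*(-175 - 139))/(-5) = -2*(-13)*(-314)/(5*8) = -1/5*2041/2 = -2041/10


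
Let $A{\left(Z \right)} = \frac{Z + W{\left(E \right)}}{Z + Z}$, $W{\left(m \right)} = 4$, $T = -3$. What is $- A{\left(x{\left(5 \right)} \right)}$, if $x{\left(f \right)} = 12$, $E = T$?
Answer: $- \frac{2}{3} \approx -0.66667$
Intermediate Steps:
$E = -3$
$A{\left(Z \right)} = \frac{4 + Z}{2 Z}$ ($A{\left(Z \right)} = \frac{Z + 4}{Z + Z} = \frac{4 + Z}{2 Z}$)
$- A{\left(x{\left(5 \right)} \right)} = - \frac{4 + 12}{2 \cdot 12} = - \frac{16}{2 \cdot 12} = \left(-1\right) \frac{2}{3} = - \frac{2}{3}$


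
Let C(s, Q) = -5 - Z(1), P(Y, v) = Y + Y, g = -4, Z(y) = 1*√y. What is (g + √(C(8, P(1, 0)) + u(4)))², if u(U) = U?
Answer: (4 - I*√2)² ≈ 14.0 - 11.314*I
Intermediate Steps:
Z(y) = √y
P(Y, v) = 2*Y
C(s, Q) = -6 (C(s, Q) = -5 - √1 = -5 - 1*1 = -5 - 1 = -6)
(g + √(C(8, P(1, 0)) + u(4)))² = (-4 + √(-6 + 4))² = (-4 + √(-2))² = (-4 + I*√2)²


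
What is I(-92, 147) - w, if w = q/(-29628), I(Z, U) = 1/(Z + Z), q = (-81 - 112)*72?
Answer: -71847/151432 ≈ -0.47445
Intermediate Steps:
q = -13896 (q = -193*72 = -13896)
I(Z, U) = 1/(2*Z)
w = 386/823 (w = -13896/(-29628) = -13896*(-1/29628) = 386/823 ≈ 0.46902)
I(-92, 147) - w = (1/2)/(-92) - 1*386/823 = (1/2)*(-1/92) - 386/823 = -1/184 - 386/823 = -71847/151432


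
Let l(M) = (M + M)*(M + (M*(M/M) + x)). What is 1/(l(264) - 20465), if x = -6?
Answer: 1/255151 ≈ 3.9192e-6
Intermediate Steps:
l(M) = 2*M*(-6 + 2*M) (l(M) = (M + M)*(M + (M*(M/M) - 6)) = (2*M)*(M + (M*1 - 6)) = (2*M)*(M + (M - 6)) = (2*M)*(M + (-6 + M)) = (2*M)*(-6 + 2*M) = 2*M*(-6 + 2*M))
1/(l(264) - 20465) = 1/(4*264*(-3 + 264) - 20465) = 1/(4*264*261 - 20465) = 1/(275616 - 20465) = 1/255151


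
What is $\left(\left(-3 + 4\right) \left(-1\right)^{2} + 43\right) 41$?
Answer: $1804$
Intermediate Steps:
$\left(\left(-3 + 4\right) \left(-1\right)^{2} + 43\right) 41 = \left(1 \cdot 1 + 43\right) 41 = \left(1 + 43\right) 41 = 44 \cdot 41 = 1804$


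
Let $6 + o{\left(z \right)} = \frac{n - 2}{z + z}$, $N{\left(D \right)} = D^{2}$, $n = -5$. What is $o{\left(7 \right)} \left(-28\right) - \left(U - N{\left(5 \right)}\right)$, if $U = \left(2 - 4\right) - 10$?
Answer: $219$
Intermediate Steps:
$o{\left(z \right)} = -6 - \frac{7}{2 z}$ ($o{\left(z \right)} = -6 + \frac{-5 - 2}{z + z} = -6 - \frac{7}{2 z}$)
$U = -12$ ($U = \left(2 - 4\right) - 10 = -2 - 10 = -12$)
$o{\left(7 \right)} \left(-28\right) - \left(U - N{\left(5 \right)}\right) = \left(-6 - \frac{7}{2 \cdot 7}\right) \left(-28\right) - \left(-12 - 5^{2}\right) = \left(-6 - \frac{1}{2}\right) \left(-28\right) + \left(25 + 12\right) = \left(-6 - \frac{1}{2}\right) \left(-28\right) + 37 = \left(- \frac{13}{2}\right) \left(-28\right) + 37 = 182 + 37 = 219$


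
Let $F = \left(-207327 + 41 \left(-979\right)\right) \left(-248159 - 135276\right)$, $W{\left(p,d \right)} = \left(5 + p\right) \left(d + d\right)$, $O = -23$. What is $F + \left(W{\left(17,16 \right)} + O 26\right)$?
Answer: $94887125816$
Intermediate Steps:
$W{\left(p,d \right)} = 2 d \left(5 + p\right)$ ($W{\left(p,d \right)} = \left(5 + p\right) 2 d = 2 d \left(5 + p\right)$)
$F = 94887125710$ ($F = \left(-207327 - 40139\right) \left(-383435\right) = \left(-247466\right) \left(-383435\right) = 94887125710$)
$F + \left(W{\left(17,16 \right)} + O 26\right) = 94887125710 + \left(2 \cdot 16 \left(5 + 17\right) - 598\right) = 94887125710 - \left(598 - 704\right) = 94887125710 + \left(704 - 598\right) = 94887125710 + 106 = 94887125816$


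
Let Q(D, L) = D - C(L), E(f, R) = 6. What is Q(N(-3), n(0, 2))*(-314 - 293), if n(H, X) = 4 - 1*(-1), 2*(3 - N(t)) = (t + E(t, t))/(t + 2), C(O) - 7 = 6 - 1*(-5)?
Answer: 16389/2 ≈ 8194.5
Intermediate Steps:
C(O) = 18 (C(O) = 7 + (6 - 1*(-5)) = 7 + (6 + 5) = 7 + 11 = 18)
N(t) = 3 - (6 + t)/(2*(2 + t)) (N(t) = 3 - (t + 6)/(2*(t + 2)) = 3 - (6 + t)/(2*(2 + t)))
n(H, X) = 5 (n(H, X) = 4 + 1 = 5)
Q(D, L) = -18 + D (Q(D, L) = D - 1*18 = D - 18 = -18 + D)
Q(N(-3), n(0, 2))*(-314 - 293) = (-18 + (6 + 5*(-3))/(2*(2 - 3)))*(-314 - 293) = (-18 + (½)*(6 - 15)/(-1))*(-607) = (-18 + (½)*(-1)*(-9))*(-607) = (-18 + 9/2)*(-607) = -27/2*(-607) = 16389/2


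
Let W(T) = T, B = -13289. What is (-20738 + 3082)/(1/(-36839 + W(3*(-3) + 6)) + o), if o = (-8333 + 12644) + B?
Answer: 650482352/330767477 ≈ 1.9666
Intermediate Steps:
o = -8978 (o = (-8333 + 12644) - 13289 = 4311 - 13289 = -8978)
(-20738 + 3082)/(1/(-36839 + W(3*(-3) + 6)) + o) = (-20738 + 3082)/(1/(-36839 + (3*(-3) + 6)) - 8978) = -17656/(1/(-36839 + (-9 + 6)) - 8978) = -17656/(1/(-36839 - 3) - 8978) = -17656/(1/(-36842) - 8978) = -17656/(-1/36842 - 8978) = -17656/(-330767477/36842) = -17656*(-36842/330767477) = 650482352/330767477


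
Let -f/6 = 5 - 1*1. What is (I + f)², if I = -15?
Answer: 1521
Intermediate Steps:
f = -24 (f = -6*(5 - 1*1) = -6*(5 - 1) = -6*4 = -24)
(I + f)² = (-15 - 24)² = (-39)² = 1521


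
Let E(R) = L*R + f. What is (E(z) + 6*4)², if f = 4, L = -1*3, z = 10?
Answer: 4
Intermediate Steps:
L = -3
E(R) = 4 - 3*R (E(R) = -3*R + 4 = 4 - 3*R)
(E(z) + 6*4)² = ((4 - 3*10) + 6*4)² = ((4 - 30) + 24)² = (-26 + 24)² = (-2)² = 4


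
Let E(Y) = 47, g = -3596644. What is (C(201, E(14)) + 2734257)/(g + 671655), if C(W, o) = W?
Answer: -2734458/2924989 ≈ -0.93486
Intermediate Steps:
(C(201, E(14)) + 2734257)/(g + 671655) = (201 + 2734257)/(-3596644 + 671655) = 2734458/(-2924989) = 2734458*(-1/2924989) = -2734458/2924989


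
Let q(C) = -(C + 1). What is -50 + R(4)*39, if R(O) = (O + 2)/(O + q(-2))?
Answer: -16/5 ≈ -3.2000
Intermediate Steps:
q(C) = -1 - C (q(C) = -(1 + C) = -1 - C)
R(O) = (2 + O)/(1 + O) (R(O) = (O + 2)/(O + (-1 - 1*(-2))) = (2 + O)/(O + (-1 + 2)) = (2 + O)/(O + 1) = (2 + O)/(1 + O))
-50 + R(4)*39 = -50 + ((2 + 4)/(1 + 4))*39 = -50 + (6/5)*39 = -50 + 234/5 = -16/5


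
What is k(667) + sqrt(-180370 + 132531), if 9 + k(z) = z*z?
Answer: 444880 + I*sqrt(47839) ≈ 4.4488e+5 + 218.72*I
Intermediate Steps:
k(z) = -9 + z**2 (k(z) = -9 + z*z = -9 + z**2)
k(667) + sqrt(-180370 + 132531) = (-9 + 667**2) + sqrt(-180370 + 132531) = (-9 + 444889) + sqrt(-47839) = 444880 + I*sqrt(47839)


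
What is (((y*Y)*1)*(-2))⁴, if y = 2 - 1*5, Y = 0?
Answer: 0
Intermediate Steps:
y = -3 (y = 2 - 5 = -3)
(((y*Y)*1)*(-2))⁴ = ((-3*0*1)*(-2))⁴ = ((0*1)*(-2))⁴ = (0*(-2))⁴ = 0⁴ = 0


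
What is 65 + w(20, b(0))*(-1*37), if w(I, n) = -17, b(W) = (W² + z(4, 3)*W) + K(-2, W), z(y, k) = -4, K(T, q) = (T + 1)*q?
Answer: 694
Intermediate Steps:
K(T, q) = q*(1 + T) (K(T, q) = (1 + T)*q = q*(1 + T))
b(W) = W² - 5*W (b(W) = (W² - 4*W) + W*(1 - 2) = (W² - 4*W) + W*(-1) = (W² - 4*W) - W = W² - 5*W)
65 + w(20, b(0))*(-1*37) = 65 - (-17)*37 = 65 - 17*(-37) = 65 + 629 = 694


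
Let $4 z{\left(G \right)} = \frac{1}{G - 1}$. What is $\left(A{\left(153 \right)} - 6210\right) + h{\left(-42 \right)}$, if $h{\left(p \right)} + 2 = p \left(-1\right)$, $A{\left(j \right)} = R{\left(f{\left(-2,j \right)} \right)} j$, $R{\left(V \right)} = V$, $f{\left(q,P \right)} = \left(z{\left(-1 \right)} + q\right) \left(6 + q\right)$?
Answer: $- \frac{14941}{2} \approx -7470.5$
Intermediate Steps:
$z{\left(G \right)} = \frac{1}{4 \left(-1 + G\right)}$ ($z{\left(G \right)} = \frac{1}{4 \left(G - 1\right)} = \frac{1}{4 \left(-1 + G\right)}$)
$f{\left(q,P \right)} = \left(6 + q\right) \left(- \frac{1}{8} + q\right)$ ($f{\left(q,P \right)} = \left(\frac{1}{4 \left(-1 - 1\right)} + q\right) \left(6 + q\right) = \left(\frac{1}{4 \left(-2\right)} + q\right) \left(6 + q\right) = \left(\frac{1}{4} \left(- \frac{1}{2}\right) + q\right) \left(6 + q\right) = \left(- \frac{1}{8} + q\right) \left(6 + q\right) = \left(6 + q\right) \left(- \frac{1}{8} + q\right)$)
$A{\left(j \right)} = - \frac{17 j}{2}$ ($A{\left(j \right)} = \left(- \frac{3}{4} + \left(-2\right)^{2} + \frac{47}{8} \left(-2\right)\right) j = \left(- \frac{3}{4} + 4 - \frac{47}{4}\right) j = - \frac{17 j}{2}$)
$h{\left(p \right)} = -2 - p$ ($h{\left(p \right)} = -2 + p \left(-1\right) = -2 - p$)
$\left(A{\left(153 \right)} - 6210\right) + h{\left(-42 \right)} = \left(\left(- \frac{17}{2}\right) 153 - 6210\right) - -40 = \left(- \frac{2601}{2} - 6210\right) + \left(-2 + 42\right) = - \frac{15021}{2} + 40 = - \frac{14941}{2}$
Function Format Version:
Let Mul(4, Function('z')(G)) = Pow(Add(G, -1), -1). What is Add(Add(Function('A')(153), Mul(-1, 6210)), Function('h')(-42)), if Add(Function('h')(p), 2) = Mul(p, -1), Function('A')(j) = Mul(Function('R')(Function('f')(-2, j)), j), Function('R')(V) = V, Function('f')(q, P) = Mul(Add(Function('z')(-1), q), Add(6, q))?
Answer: Rational(-14941, 2) ≈ -7470.5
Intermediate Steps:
Function('z')(G) = Mul(Rational(1, 4), Pow(Add(-1, G), -1)) (Function('z')(G) = Mul(Rational(1, 4), Pow(Add(G, -1), -1)) = Mul(Rational(1, 4), Pow(Add(-1, G), -1)))
Function('f')(q, P) = Mul(Add(6, q), Add(Rational(-1, 8), q)) (Function('f')(q, P) = Mul(Add(Mul(Rational(1, 4), Pow(Add(-1, -1), -1)), q), Add(6, q)) = Mul(Add(Mul(Rational(1, 4), Pow(-2, -1)), q), Add(6, q)) = Mul(Add(Mul(Rational(1, 4), Rational(-1, 2)), q), Add(6, q)) = Mul(Add(Rational(-1, 8), q), Add(6, q)) = Mul(Add(6, q), Add(Rational(-1, 8), q)))
Function('A')(j) = Mul(Rational(-17, 2), j) (Function('A')(j) = Mul(Add(Rational(-3, 4), Pow(-2, 2), Mul(Rational(47, 8), -2)), j) = Mul(Add(Rational(-3, 4), 4, Rational(-47, 4)), j) = Mul(Rational(-17, 2), j))
Function('h')(p) = Add(-2, Mul(-1, p)) (Function('h')(p) = Add(-2, Mul(p, -1)) = Add(-2, Mul(-1, p)))
Add(Add(Function('A')(153), Mul(-1, 6210)), Function('h')(-42)) = Add(Add(Mul(Rational(-17, 2), 153), Mul(-1, 6210)), Add(-2, Mul(-1, -42))) = Add(Add(Rational(-2601, 2), -6210), Add(-2, 42)) = Add(Rational(-15021, 2), 40) = Rational(-14941, 2)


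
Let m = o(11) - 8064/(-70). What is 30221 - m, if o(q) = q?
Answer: 150474/5 ≈ 30095.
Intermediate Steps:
m = 631/5 (m = 11 - 8064/(-70) = 11 - 8064*(-1)/70 = 11 - 112*(-36/35) = 11 + 576/5 = 631/5 ≈ 126.20)
30221 - m = 30221 - 1*631/5 = 30221 - 631/5 = 150474/5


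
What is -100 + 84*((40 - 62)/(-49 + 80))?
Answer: -4948/31 ≈ -159.61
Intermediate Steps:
-100 + 84*((40 - 62)/(-49 + 80)) = -100 + 84*(-22/31) = -100 - 1848/31 = -4948/31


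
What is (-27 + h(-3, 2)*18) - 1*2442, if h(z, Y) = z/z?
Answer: -2451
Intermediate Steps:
h(z, Y) = 1
(-27 + h(-3, 2)*18) - 1*2442 = (-27 + 1*18) - 1*2442 = (-27 + 18) - 2442 = -9 - 2442 = -2451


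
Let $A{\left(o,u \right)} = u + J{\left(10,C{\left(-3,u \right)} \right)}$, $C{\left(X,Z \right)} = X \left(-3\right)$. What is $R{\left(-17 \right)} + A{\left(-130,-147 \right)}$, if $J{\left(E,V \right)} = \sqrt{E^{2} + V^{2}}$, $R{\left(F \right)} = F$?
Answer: $-164 + \sqrt{181} \approx -150.55$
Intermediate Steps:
$C{\left(X,Z \right)} = - 3 X$
$A{\left(o,u \right)} = u + \sqrt{181}$ ($A{\left(o,u \right)} = u + \sqrt{10^{2} + \left(\left(-3\right) \left(-3\right)\right)^{2}} = u + \sqrt{100 + 9^{2}} = u + \sqrt{100 + 81} = u + \sqrt{181}$)
$R{\left(-17 \right)} + A{\left(-130,-147 \right)} = -17 - \left(147 - \sqrt{181}\right) = -164 + \sqrt{181}$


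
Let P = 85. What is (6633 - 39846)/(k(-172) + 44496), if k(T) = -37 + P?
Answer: -11071/14848 ≈ -0.74562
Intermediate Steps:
k(T) = 48 (k(T) = -37 + 85 = 48)
(6633 - 39846)/(k(-172) + 44496) = (6633 - 39846)/(48 + 44496) = -33213/44544 = -33213*1/44544 = -11071/14848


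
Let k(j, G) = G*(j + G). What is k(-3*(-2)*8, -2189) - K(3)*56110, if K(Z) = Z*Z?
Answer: 4181659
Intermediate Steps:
K(Z) = Z**2
k(j, G) = G*(G + j)
k(-3*(-2)*8, -2189) - K(3)*56110 = -2189*(-2189 - 3*(-2)*8) - 3**2*56110 = -2189*(-2189 + 6*8) - 9*56110 = -2189*(-2189 + 48) - 1*504990 = -2189*(-2141) - 504990 = 4686649 - 504990 = 4181659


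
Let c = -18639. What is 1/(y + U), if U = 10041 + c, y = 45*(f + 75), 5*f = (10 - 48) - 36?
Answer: -1/5889 ≈ -0.00016981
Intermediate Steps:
f = -74/5 (f = ((10 - 48) - 36)/5 = (-38 - 36)/5 = (1/5)*(-74) = -74/5 ≈ -14.800)
y = 2709 (y = 45*(-74/5 + 75) = 45*(301/5) = 2709)
U = -8598 (U = 10041 - 18639 = -8598)
1/(y + U) = 1/(2709 - 8598) = 1/(-5889) = -1/5889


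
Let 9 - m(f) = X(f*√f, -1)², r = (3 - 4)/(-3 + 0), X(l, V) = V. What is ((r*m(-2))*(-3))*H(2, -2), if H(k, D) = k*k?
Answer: -32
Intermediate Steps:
r = ⅓ (r = -1/(-3) = -1*(-⅓) = ⅓ ≈ 0.33333)
m(f) = 8 (m(f) = 9 - 1*(-1)² = 9 - 1*1 = 9 - 1 = 8)
H(k, D) = k²
((r*m(-2))*(-3))*H(2, -2) = (((⅓)*8)*(-3))*2² = ((8/3)*(-3))*4 = -8*4 = -32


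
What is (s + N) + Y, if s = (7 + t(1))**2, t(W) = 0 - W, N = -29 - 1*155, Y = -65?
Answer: -213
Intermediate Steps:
N = -184 (N = -29 - 155 = -184)
t(W) = -W
s = 36 (s = (7 - 1*1)**2 = (7 - 1)**2 = 6**2 = 36)
(s + N) + Y = (36 - 184) - 65 = -148 - 65 = -213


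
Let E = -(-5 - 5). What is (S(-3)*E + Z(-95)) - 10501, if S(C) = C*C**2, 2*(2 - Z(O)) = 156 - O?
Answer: -21789/2 ≈ -10895.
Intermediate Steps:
Z(O) = -76 + O/2 (Z(O) = 2 - (156 - O)/2 = 2 + (-78 + O/2) = -76 + O/2)
S(C) = C**3
E = 10 (E = -1*(-10) = 10)
(S(-3)*E + Z(-95)) - 10501 = ((-3)**3*10 + (-76 + (1/2)*(-95))) - 10501 = (-27*10 + (-76 - 95/2)) - 10501 = (-270 - 247/2) - 10501 = -787/2 - 10501 = -21789/2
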